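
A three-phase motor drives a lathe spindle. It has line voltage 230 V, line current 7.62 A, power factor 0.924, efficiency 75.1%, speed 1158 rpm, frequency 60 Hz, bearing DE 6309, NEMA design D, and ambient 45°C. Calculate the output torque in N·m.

P_in = √3·V·I·cosφ = 1.732 × 230 × 7.62 × 0.924 = 2805 W
P_out = η·P_in = 0.751 × 2805 = 2107 W
n = 1158 rpm
ω = 2π×1158/60 = 121.3 rad/s
τ = P_out/ω = 2107/121.3 = 17.4 N·m

17.4 N·m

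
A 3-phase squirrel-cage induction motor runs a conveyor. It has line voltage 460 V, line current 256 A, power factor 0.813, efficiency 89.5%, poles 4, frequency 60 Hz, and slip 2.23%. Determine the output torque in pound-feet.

P_in = √3·V·I·cosφ = 1.732 × 460 × 256 × 0.813 = 165820 W
P_out = η·P_in = 0.895 × 165820 = 148409 W
n_s = 120×60/4 = 1800 rpm; n = 1800×(1−0.0223) = 1760 rpm
ω = 2π×1760/60 = 184.3 rad/s
τ = P_out/ω = 148409/184.3 = 805.3 N·m
In lb·ft: 805.3/1.356 = 594 lb·ft

594 lb·ft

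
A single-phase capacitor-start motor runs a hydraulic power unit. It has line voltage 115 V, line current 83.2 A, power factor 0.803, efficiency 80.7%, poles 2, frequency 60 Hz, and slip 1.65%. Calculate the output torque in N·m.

P_in = V·I·cosφ = 115 × 83.2 × 0.803 = 7683 W
P_out = η·P_in = 0.807 × 7683 = 6200 W
n_s = 120×60/2 = 3600 rpm; n = 3600×(1−0.0165) = 3541 rpm
ω = 2π×3541/60 = 370.8 rad/s
τ = P_out/ω = 6200/370.8 = 16.7 N·m

16.7 N·m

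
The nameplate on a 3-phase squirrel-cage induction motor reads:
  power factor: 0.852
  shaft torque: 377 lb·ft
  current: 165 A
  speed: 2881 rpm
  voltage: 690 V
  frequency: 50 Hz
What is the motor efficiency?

τ = 377 lb·ft × 1.356 = 511.2 N·m
ω = 2π × 2881/60 = 301.7 rad/s; P_out = τω = 511.2 × 301.7 = 154229 W
P_in = √3·V_L·I_L·cosφ = 1.732 × 690 × 165 × 0.852 = 168004 W
η = P_out / P_in = 154229 / 168004 = 0.918 = 91.8%

91.8 %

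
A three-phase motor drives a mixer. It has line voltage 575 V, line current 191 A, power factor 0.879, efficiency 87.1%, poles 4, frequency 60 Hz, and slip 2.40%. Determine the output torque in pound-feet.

584 lb·ft

P_in = √3·V·I·cosφ = 1.732 × 575 × 191 × 0.879 = 167201 W
P_out = η·P_in = 0.871 × 167201 = 145632 W
n_s = 120×60/4 = 1800 rpm; n = 1800×(1−0.024) = 1757 rpm
ω = 2π×1757/60 = 184 rad/s
τ = P_out/ω = 145632/184 = 791.5 N·m
In lb·ft: 791.5/1.356 = 584 lb·ft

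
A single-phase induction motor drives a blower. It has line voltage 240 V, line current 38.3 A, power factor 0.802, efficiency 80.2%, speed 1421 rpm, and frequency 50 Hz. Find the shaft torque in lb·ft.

29.3 lb·ft

P_in = V·I·cosφ = 240 × 38.3 × 0.802 = 7372 W
P_out = η·P_in = 0.802 × 7372 = 5912 W
n = 1421 rpm
ω = 2π×1421/60 = 148.8 rad/s
τ = P_out/ω = 5912/148.8 = 39.73 N·m
In lb·ft: 39.73/1.356 = 29.3 lb·ft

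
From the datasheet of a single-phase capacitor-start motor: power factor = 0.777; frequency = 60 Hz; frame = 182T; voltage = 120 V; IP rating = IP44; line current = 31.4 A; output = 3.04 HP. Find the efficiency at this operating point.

77.5 %

P_out = 3.04 × 746 = 2268 W
P_in = V·I·cosφ = 120 × 31.4 × 0.777 = 2928 W
η = P_out / P_in = 2268 / 2928 = 0.775 = 77.5%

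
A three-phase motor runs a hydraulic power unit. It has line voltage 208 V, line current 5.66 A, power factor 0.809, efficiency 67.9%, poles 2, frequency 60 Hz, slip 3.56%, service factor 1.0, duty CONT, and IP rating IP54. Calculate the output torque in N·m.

3.08 N·m

P_in = √3·V·I·cosφ = 1.732 × 208 × 5.66 × 0.809 = 1650 W
P_out = η·P_in = 0.679 × 1650 = 1120 W
n_s = 120×60/2 = 3600 rpm; n = 3600×(1−0.0356) = 3472 rpm
ω = 2π×3472/60 = 363.6 rad/s
τ = P_out/ω = 1120/363.6 = 3.08 N·m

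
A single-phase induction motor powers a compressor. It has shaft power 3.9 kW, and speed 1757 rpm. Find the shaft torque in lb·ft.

15.6 lb·ft

ω = 2π × 1757/60 = 184 rad/s
τ = P/ω = 3900/184 = 21.2 N·m
In lb·ft: 21.2/1.356 = 15.6 lb·ft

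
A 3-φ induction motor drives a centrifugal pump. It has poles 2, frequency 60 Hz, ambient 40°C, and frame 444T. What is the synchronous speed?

3600 rpm

n_s = 120f/p = 120×60/2 = 3600 rpm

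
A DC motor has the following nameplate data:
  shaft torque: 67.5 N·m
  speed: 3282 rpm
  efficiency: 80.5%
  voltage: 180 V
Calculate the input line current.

ω = 2π×3282/60 = 343.7 rad/s; P_out = τω = 67.5 × 343.7 = 23200 W
P_in = P_out / η = 23200 / 0.805 = 28820 W
I = P_in / V = 28820 / 180 = 160 A

160 A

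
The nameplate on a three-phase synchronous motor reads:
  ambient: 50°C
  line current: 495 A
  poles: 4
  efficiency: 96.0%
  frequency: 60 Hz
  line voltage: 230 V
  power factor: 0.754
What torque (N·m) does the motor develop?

757 N·m

P_in = √3·V·I·cosφ = 1.732 × 230 × 495 × 0.754 = 148680 W
P_out = η·P_in = 0.96 × 148680 = 142733 W
n = n_s = 120×60/4 = 1800 rpm (synchronous)
ω = 2π×1800/60 = 188.5 rad/s
τ = P_out/ω = 142733/188.5 = 757 N·m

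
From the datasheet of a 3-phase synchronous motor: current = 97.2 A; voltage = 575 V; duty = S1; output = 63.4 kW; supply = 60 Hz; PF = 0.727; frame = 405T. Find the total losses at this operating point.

P_in = √3·V·I·cosφ = 1.732×575×97.2×0.727 = 70375 W
P_out = 63400 W
Losses = P_in − P_out = 70375 − 63400 = 6975 W

6.98 kW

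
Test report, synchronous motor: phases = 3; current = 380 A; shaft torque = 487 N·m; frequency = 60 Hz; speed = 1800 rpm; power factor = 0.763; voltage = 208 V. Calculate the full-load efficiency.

ω = 2π × 1800/60 = 188.5 rad/s; P_out = τω = 487 × 188.5 = 91800 W
P_in = √3·V_L·I_L·cosφ = 1.732 × 208 × 380 × 0.763 = 104453 W
η = P_out / P_in = 91800 / 104453 = 0.879 = 87.9%

87.9 %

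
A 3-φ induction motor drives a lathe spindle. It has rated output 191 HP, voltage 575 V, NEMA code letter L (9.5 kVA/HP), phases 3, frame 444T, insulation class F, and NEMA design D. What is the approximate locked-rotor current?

1820 A

S_LR = 9.5 × 191 = 1814.5 kVA
I_LR = S_LR/(√3·V_L) = 1814500/(1.732×575) = 1820 A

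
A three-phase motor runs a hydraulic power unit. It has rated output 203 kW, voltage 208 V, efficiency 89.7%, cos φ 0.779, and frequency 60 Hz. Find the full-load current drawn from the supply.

P_out = 203 kW = 203000 W
P_in = P_out / η = 203000 / 0.897 = 226310 W
I_L = P_in / (√3·V_L·cosφ) = 226310 / (1.732 × 208 × 0.779) = 806 A

806 A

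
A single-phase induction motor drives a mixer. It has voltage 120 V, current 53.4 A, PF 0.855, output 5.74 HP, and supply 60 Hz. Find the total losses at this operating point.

1200 W

P_in = V·I·cosφ = 120×53.4×0.855 = 5479 W
P_out = 5.74×746 = 4282 W
Losses = P_in − P_out = 5479 − 4282 = 1197 W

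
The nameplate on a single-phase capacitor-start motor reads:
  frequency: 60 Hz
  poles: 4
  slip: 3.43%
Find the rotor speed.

n_s = 120f/p = 120×60/4 = 1800 rpm
n = n_s(1 − s) = 1800 × (1 − 0.0343) = 1738 rpm

1738 rpm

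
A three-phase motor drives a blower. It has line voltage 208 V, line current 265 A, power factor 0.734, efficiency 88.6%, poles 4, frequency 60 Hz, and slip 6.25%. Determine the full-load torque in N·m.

P_in = √3·V·I·cosφ = 1.732 × 208 × 265 × 0.734 = 70073 W
P_out = η·P_in = 0.886 × 70073 = 62085 W
n_s = 120×60/4 = 1800 rpm; n = 1800×(1−0.0625) = 1688 rpm
ω = 2π×1688/60 = 176.8 rad/s
τ = P_out/ω = 62085/176.8 = 351 N·m

351 N·m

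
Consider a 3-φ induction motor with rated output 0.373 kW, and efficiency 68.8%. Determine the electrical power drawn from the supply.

0.542 kW

P_out = 373 W
P_in = P_out/η = 373/0.688 = 542 W = 0.542 kW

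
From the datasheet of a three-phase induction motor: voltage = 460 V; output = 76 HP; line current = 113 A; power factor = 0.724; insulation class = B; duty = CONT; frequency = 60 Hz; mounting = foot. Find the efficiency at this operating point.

87.0 %

P_out = 76 × 746 = 56696 W
P_in = √3·V_L·I_L·cosφ = 1.732 × 460 × 113 × 0.724 = 65181 W
η = P_out / P_in = 56696 / 65181 = 0.870 = 87.0%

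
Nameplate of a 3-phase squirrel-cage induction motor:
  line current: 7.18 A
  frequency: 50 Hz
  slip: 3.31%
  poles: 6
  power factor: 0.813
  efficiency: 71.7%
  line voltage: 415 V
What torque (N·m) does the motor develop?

P_in = √3·V·I·cosφ = 1.732 × 415 × 7.18 × 0.813 = 4196 W
P_out = η·P_in = 0.717 × 4196 = 3009 W
n_s = 120×50/6 = 1000 rpm; n = 1000×(1−0.0331) = 967 rpm
ω = 2π×967/60 = 101.3 rad/s
τ = P_out/ω = 3009/101.3 = 29.7 N·m

29.7 N·m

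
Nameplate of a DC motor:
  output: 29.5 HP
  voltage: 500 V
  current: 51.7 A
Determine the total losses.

P_in = V·I = 500×51.7 = 25850 W
P_out = 29.5×746 = 22007 W
Losses = P_in − P_out = 25850 − 22007 = 3843 W

3840 W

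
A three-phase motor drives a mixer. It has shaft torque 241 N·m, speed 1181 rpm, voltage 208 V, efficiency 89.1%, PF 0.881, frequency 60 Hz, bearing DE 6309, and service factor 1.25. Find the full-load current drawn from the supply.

ω = 2π×1181/60 = 123.7 rad/s; P_out = τω = 241 × 123.7 = 29812 W
P_in = P_out / η = 29812 / 0.891 = 33459 W
I_L = P_in / (√3·V_L·cosφ) = 33459 / (1.732 × 208 × 0.881) = 105 A

105 A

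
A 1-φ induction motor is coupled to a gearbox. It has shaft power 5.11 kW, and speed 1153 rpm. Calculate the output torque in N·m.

ω = 2π × 1153/60 = 120.7 rad/s
τ = P/ω = 5110/120.7 = 42.3 N·m

42.3 N·m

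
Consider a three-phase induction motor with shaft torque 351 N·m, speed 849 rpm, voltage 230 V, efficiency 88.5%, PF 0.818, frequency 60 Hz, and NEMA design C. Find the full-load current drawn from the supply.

ω = 2π×849/60 = 88.91 rad/s; P_out = τω = 351 × 88.91 = 31207 W
P_in = P_out / η = 31207 / 0.885 = 35262 W
I_L = P_in / (√3·V_L·cosφ) = 35262 / (1.732 × 230 × 0.818) = 108 A

108 A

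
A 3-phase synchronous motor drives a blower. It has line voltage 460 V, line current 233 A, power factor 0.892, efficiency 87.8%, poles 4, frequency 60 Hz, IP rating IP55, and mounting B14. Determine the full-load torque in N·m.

P_in = √3·V·I·cosφ = 1.732 × 460 × 233 × 0.892 = 165587 W
P_out = η·P_in = 0.878 × 165587 = 145385 W
n = n_s = 120×60/4 = 1800 rpm (synchronous)
ω = 2π×1800/60 = 188.5 rad/s
τ = P_out/ω = 145385/188.5 = 771 N·m

771 N·m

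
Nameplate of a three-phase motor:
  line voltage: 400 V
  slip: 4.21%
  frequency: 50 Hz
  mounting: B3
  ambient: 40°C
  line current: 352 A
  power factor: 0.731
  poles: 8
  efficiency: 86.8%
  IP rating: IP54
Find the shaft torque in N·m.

2060 N·m

P_in = √3·V·I·cosφ = 1.732 × 400 × 352 × 0.731 = 178266 W
P_out = η·P_in = 0.868 × 178266 = 154735 W
n_s = 120×50/8 = 750 rpm; n = 750×(1−0.0421) = 718 rpm
ω = 2π×718/60 = 75.19 rad/s
τ = P_out/ω = 154735/75.19 = 2060 N·m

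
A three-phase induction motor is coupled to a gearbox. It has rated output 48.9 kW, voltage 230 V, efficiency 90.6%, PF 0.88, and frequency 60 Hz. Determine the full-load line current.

P_out = 48.9 kW = 48900 W
P_in = P_out / η = 48900 / 0.906 = 53974 W
I_L = P_in / (√3·V_L·cosφ) = 53974 / (1.732 × 230 × 0.88) = 154 A

154 A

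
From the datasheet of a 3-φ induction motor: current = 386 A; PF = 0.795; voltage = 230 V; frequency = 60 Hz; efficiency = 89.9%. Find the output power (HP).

P_in = √3·V·I·cosφ = 1.732 × 230 × 386 × 0.795 = 122245 W
P_out = η·P_in = 0.899 × 122245 = 109898 W
= 109898/746 = 147 HP

147 HP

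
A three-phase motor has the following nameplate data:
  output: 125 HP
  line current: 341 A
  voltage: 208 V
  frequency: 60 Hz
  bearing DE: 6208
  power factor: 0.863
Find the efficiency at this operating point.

P_out = 125 × 746 = 93250 W
P_in = √3·V_L·I_L·cosφ = 1.732 × 208 × 341 × 0.863 = 106017 W
η = P_out / P_in = 93250 / 106017 = 0.880 = 88.0%

88.0 %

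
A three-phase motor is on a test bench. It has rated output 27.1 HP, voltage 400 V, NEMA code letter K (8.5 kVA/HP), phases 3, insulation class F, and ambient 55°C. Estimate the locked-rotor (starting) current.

S_LR = 8.5 × 27.1 = 230.35 kVA
I_LR = S_LR/(√3·V_L) = 230350/(1.732×400) = 332 A

332 A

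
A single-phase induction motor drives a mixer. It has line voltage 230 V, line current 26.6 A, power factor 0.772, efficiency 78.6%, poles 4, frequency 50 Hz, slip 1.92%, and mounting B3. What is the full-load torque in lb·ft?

P_in = V·I·cosφ = 230 × 26.6 × 0.772 = 4723 W
P_out = η·P_in = 0.786 × 4723 = 3712 W
n_s = 120×50/4 = 1500 rpm; n = 1500×(1−0.0192) = 1471 rpm
ω = 2π×1471/60 = 154 rad/s
τ = P_out/ω = 3712/154 = 24.1 N·m
In lb·ft: 24.1/1.356 = 17.8 lb·ft

17.8 lb·ft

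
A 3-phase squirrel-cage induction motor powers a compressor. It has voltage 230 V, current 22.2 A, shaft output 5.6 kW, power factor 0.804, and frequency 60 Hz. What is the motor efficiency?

78.8 %

P_out = 5.6 kW = 5600 W
P_in = √3·V_L·I_L·cosφ = 1.732 × 230 × 22.2 × 0.804 = 7110 W
η = P_out / P_in = 5600 / 7110 = 0.788 = 78.8%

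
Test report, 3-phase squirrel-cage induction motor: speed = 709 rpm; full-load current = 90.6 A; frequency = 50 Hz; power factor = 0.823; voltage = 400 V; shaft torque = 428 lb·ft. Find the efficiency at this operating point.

τ = 428 lb·ft × 1.356 = 580.4 N·m
ω = 2π × 709/60 = 74.25 rad/s; P_out = τω = 580.4 × 74.25 = 43095 W
P_in = √3·V_L·I_L·cosφ = 1.732 × 400 × 90.6 × 0.823 = 51658 W
η = P_out / P_in = 43095 / 51658 = 0.834 = 83.4%

83.4 %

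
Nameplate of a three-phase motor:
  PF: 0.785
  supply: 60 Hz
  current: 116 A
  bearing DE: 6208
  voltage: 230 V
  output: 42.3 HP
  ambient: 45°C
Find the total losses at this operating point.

4.72 kW

P_in = √3·V·I·cosφ = 1.732×230×116×0.785 = 36275 W
P_out = 42.3×746 = 31556 W
Losses = P_in − P_out = 36275 − 31556 = 4719 W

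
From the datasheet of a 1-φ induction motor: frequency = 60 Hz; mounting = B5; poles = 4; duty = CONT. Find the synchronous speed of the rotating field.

1800 rpm

n_s = 120f/p = 120×60/4 = 1800 rpm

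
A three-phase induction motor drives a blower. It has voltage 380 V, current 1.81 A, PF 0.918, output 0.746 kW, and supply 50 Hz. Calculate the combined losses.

P_in = √3·V·I·cosφ = 1.732×380×1.81×0.918 = 1094 W
P_out = 746 W
Losses = P_in − P_out = 1094 − 746 = 348 W

348 W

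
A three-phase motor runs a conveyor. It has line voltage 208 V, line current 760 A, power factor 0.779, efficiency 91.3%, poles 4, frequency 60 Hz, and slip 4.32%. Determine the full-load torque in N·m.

P_in = √3·V·I·cosφ = 1.732 × 208 × 760 × 0.779 = 213286 W
P_out = η·P_in = 0.913 × 213286 = 194730 W
n_s = 120×60/4 = 1800 rpm; n = 1800×(1−0.0432) = 1722 rpm
ω = 2π×1722/60 = 180.3 rad/s
τ = P_out/ω = 194730/180.3 = 1080 N·m

1080 N·m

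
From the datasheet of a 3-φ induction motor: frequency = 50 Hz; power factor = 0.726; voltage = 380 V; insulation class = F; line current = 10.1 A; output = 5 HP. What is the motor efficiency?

P_out = 5 × 746 = 3730 W
P_in = √3·V_L·I_L·cosφ = 1.732 × 380 × 10.1 × 0.726 = 4826 W
η = P_out / P_in = 3730 / 4826 = 0.773 = 77.3%

77.3 %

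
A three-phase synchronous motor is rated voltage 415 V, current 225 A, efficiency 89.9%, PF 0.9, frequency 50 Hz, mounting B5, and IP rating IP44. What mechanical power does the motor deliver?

131 kW

P_in = √3·V·I·cosφ = 1.732 × 415 × 225 × 0.9 = 145553 W
P_out = η·P_in = 0.899 × 145553 = 130852 W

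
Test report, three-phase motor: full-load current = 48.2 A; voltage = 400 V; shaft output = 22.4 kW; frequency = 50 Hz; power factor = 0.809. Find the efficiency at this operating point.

P_out = 22.4 kW = 22400 W
P_in = √3·V_L·I_L·cosφ = 1.732 × 400 × 48.2 × 0.809 = 27015 W
η = P_out / P_in = 22400 / 27015 = 0.829 = 82.9%

82.9 %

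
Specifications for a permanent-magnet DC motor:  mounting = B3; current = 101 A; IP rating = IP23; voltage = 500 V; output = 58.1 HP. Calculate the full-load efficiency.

85.8 %

P_out = 58.1 × 746 = 43343 W
P_in = V·I = 500 × 101 = 50500 W
η = P_out / P_in = 43343 / 50500 = 0.858 = 85.8%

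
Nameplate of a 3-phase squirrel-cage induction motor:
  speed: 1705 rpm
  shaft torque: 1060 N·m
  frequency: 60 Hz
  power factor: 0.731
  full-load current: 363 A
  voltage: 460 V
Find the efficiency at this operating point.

89.5 %

ω = 2π × 1705/60 = 178.5 rad/s; P_out = τω = 1060 × 178.5 = 189210 W
P_in = √3·V_L·I_L·cosφ = 1.732 × 460 × 363 × 0.731 = 211412 W
η = P_out / P_in = 189210 / 211412 = 0.895 = 89.5%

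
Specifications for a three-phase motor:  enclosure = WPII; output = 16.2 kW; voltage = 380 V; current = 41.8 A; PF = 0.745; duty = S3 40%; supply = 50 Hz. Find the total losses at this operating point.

4300 W

P_in = √3·V·I·cosφ = 1.732×380×41.8×0.745 = 20496 W
P_out = 16200 W
Losses = P_in − P_out = 20496 − 16200 = 4296 W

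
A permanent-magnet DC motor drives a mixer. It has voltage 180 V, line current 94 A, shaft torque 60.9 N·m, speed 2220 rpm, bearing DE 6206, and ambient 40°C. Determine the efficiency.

ω = 2π × 2220/60 = 232.5 rad/s; P_out = τω = 60.9 × 232.5 = 14159 W
P_in = V·I = 180 × 94 = 16920 W
η = P_out / P_in = 14159 / 16920 = 0.837 = 83.7%

83.7 %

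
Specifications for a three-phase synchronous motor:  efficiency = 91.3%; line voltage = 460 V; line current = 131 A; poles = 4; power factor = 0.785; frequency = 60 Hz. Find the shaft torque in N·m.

397 N·m

P_in = √3·V·I·cosφ = 1.732 × 460 × 131 × 0.785 = 81931 W
P_out = η·P_in = 0.913 × 81931 = 74803 W
n = n_s = 120×60/4 = 1800 rpm (synchronous)
ω = 2π×1800/60 = 188.5 rad/s
τ = P_out/ω = 74803/188.5 = 397 N·m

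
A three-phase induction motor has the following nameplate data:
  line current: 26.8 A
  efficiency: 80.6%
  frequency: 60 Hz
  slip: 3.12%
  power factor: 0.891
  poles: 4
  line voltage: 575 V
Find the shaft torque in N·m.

P_in = √3·V·I·cosφ = 1.732 × 575 × 26.8 × 0.891 = 23781 W
P_out = η·P_in = 0.806 × 23781 = 19167 W
n_s = 120×60/4 = 1800 rpm; n = 1800×(1−0.0312) = 1744 rpm
ω = 2π×1744/60 = 182.6 rad/s
τ = P_out/ω = 19167/182.6 = 105 N·m

105 N·m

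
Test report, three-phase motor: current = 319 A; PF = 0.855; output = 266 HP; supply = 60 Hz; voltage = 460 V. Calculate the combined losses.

18900 W

P_in = √3·V·I·cosφ = 1.732×460×319×0.855 = 217301 W
P_out = 266×746 = 198436 W
Losses = P_in − P_out = 217301 − 198436 = 18865 W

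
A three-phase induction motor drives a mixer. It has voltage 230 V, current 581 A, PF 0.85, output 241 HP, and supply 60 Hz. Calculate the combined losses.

P_in = √3·V·I·cosφ = 1.732×230×581×0.85 = 196730 W
P_out = 241×746 = 179786 W
Losses = P_in − P_out = 196730 − 179786 = 16944 W

16.9 kW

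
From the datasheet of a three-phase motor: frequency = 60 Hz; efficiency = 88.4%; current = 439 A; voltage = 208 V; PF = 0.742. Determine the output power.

104 kW

P_in = √3·V·I·cosφ = 1.732 × 208 × 439 × 0.742 = 117349 W
P_out = η·P_in = 0.884 × 117349 = 103737 W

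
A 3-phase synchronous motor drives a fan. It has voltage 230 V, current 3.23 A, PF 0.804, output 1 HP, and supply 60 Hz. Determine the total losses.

289 W

P_in = √3·V·I·cosφ = 1.732×230×3.23×0.804 = 1035 W
P_out = 1×746 = 746 W
Losses = P_in − P_out = 1035 − 746 = 289 W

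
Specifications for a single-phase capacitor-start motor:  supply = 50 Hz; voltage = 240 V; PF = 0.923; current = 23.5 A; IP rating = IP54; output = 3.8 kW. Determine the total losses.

1.41 kW

P_in = V·I·cosφ = 240×23.5×0.923 = 5206 W
P_out = 3800 W
Losses = P_in − P_out = 5206 − 3800 = 1406 W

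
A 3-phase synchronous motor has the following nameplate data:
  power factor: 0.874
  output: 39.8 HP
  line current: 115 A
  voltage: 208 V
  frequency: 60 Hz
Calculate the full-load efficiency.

82.0 %

P_out = 39.8 × 746 = 29691 W
P_in = √3·V_L·I_L·cosφ = 1.732 × 208 × 115 × 0.874 = 36209 W
η = P_out / P_in = 29691 / 36209 = 0.820 = 82.0%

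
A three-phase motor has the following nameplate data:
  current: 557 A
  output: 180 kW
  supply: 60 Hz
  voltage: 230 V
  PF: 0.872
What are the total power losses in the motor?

P_in = √3·V·I·cosφ = 1.732×230×557×0.872 = 193485 W
P_out = 180000 W
Losses = P_in − P_out = 193485 − 180000 = 13485 W

13500 W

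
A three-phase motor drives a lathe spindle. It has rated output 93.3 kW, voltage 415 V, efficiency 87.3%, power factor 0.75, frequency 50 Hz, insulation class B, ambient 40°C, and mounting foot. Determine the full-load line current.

P_out = 93.3 kW = 93300 W
P_in = P_out / η = 93300 / 0.873 = 106873 W
I_L = P_in / (√3·V_L·cosφ) = 106873 / (1.732 × 415 × 0.75) = 198 A

198 A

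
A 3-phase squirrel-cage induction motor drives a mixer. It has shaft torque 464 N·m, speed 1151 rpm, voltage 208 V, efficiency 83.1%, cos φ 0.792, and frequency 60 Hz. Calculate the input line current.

236 A

ω = 2π×1151/60 = 120.5 rad/s; P_out = τω = 464 × 120.5 = 55912 W
P_in = P_out / η = 55912 / 0.831 = 67283 W
I_L = P_in / (√3·V_L·cosφ) = 67283 / (1.732 × 208 × 0.792) = 236 A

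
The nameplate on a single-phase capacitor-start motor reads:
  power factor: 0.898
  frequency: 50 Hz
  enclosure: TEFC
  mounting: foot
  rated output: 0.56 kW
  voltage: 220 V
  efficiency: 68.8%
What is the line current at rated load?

4.12 A

P_out = 0.56 kW = 560 W
P_in = P_out / η = 560 / 0.688 = 814 W
I = P_in / (V·cosφ) = 814 / (220 × 0.898) = 4.12 A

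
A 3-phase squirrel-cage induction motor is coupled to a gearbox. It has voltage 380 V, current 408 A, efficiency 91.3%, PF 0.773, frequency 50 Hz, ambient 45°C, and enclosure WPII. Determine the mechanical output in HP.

P_in = √3·V·I·cosφ = 1.732 × 380 × 408 × 0.773 = 207573 W
P_out = η·P_in = 0.913 × 207573 = 189514 W
= 189514/746 = 254 HP

254 HP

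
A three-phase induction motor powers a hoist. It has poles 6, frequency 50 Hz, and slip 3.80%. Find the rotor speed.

962 rpm

n_s = 120f/p = 120×50/6 = 1000 rpm
n = n_s(1 − s) = 1000 × (1 − 0.038) = 962 rpm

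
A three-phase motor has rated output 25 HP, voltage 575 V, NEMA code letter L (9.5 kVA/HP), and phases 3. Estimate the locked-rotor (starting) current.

S_LR = 9.5 × 25 = 237.5 kVA
I_LR = S_LR/(√3·V_L) = 237500/(1.732×575) = 238 A

238 A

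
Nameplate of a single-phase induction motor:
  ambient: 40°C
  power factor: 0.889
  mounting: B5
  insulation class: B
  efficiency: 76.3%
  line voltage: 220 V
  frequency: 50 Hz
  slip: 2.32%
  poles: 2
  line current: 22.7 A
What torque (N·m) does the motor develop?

P_in = V·I·cosφ = 220 × 22.7 × 0.889 = 4440 W
P_out = η·P_in = 0.763 × 4440 = 3388 W
n_s = 120×50/2 = 3000 rpm; n = 3000×(1−0.0232) = 2930 rpm
ω = 2π×2930/60 = 306.8 rad/s
τ = P_out/ω = 3388/306.8 = 11 N·m

11 N·m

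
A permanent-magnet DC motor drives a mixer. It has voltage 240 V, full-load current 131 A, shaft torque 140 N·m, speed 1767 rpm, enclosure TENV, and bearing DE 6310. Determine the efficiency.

ω = 2π × 1767/60 = 185 rad/s; P_out = τω = 140 × 185 = 25900 W
P_in = V·I = 240 × 131 = 31440 W
η = P_out / P_in = 25900 / 31440 = 0.824 = 82.4%

82.4 %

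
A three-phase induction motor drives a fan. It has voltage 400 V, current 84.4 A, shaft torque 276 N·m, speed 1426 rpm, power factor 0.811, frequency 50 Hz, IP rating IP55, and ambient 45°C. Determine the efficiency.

ω = 2π × 1426/60 = 149.3 rad/s; P_out = τω = 276 × 149.3 = 41207 W
P_in = √3·V_L·I_L·cosφ = 1.732 × 400 × 84.4 × 0.811 = 47421 W
η = P_out / P_in = 41207 / 47421 = 0.869 = 86.9%

86.9 %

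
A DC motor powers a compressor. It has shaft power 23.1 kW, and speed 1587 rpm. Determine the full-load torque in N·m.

139 N·m

ω = 2π × 1587/60 = 166.2 rad/s
τ = P/ω = 23100/166.2 = 139 N·m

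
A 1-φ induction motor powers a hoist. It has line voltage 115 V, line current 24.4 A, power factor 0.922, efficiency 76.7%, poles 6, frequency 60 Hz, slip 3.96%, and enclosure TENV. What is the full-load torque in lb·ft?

P_in = V·I·cosφ = 115 × 24.4 × 0.922 = 2587 W
P_out = η·P_in = 0.767 × 2587 = 1984 W
n_s = 120×60/6 = 1200 rpm; n = 1200×(1−0.0396) = 1152 rpm
ω = 2π×1152/60 = 120.6 rad/s
τ = P_out/ω = 1984/120.6 = 16.45 N·m
In lb·ft: 16.45/1.356 = 12.1 lb·ft

12.1 lb·ft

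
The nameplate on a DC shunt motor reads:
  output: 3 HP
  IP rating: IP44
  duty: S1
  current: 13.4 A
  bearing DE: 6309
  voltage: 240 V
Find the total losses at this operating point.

P_in = V·I = 240×13.4 = 3216 W
P_out = 3×746 = 2238 W
Losses = P_in − P_out = 3216 − 2238 = 978 W

978 W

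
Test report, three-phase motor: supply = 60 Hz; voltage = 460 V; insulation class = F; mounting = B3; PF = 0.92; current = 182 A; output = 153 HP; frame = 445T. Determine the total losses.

P_in = √3·V·I·cosφ = 1.732×460×182×0.92 = 133403 W
P_out = 153×746 = 114138 W
Losses = P_in − P_out = 133403 − 114138 = 19265 W

19.3 kW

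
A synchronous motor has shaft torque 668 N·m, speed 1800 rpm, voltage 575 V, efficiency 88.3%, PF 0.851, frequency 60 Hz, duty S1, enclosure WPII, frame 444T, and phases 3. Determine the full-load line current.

ω = 2π×1800/60 = 188.5 rad/s; P_out = τω = 668 × 188.5 = 125918 W
P_in = P_out / η = 125918 / 0.883 = 142602 W
I_L = P_in / (√3·V_L·cosφ) = 142602 / (1.732 × 575 × 0.851) = 168 A

168 A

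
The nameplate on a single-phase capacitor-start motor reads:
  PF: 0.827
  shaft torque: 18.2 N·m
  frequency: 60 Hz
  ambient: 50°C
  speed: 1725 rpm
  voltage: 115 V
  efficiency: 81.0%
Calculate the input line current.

ω = 2π×1725/60 = 180.6 rad/s; P_out = τω = 18.2 × 180.6 = 3287 W
P_in = P_out / η = 3287 / 0.810 = 4058 W
I = P_in / (V·cosφ) = 4058 / (115 × 0.827) = 42.7 A

42.7 A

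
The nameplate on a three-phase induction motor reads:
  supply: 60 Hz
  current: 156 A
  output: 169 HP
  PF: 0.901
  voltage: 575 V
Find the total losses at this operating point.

13900 W

P_in = √3·V·I·cosφ = 1.732×575×156×0.901 = 139980 W
P_out = 169×746 = 126074 W
Losses = P_in − P_out = 139980 − 126074 = 13906 W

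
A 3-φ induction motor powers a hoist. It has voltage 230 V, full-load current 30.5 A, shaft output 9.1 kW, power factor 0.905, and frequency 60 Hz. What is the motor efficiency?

82.8 %

P_out = 9.1 kW = 9100 W
P_in = √3·V_L·I_L·cosφ = 1.732 × 230 × 30.5 × 0.905 = 10996 W
η = P_out / P_in = 9100 / 10996 = 0.828 = 82.8%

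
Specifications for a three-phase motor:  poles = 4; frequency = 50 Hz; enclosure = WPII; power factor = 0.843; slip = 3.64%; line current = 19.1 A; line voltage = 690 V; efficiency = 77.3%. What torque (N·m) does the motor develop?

98.3 N·m

P_in = √3·V·I·cosφ = 1.732 × 690 × 19.1 × 0.843 = 19242 W
P_out = η·P_in = 0.773 × 19242 = 14874 W
n_s = 120×50/4 = 1500 rpm; n = 1500×(1−0.0364) = 1445 rpm
ω = 2π×1445/60 = 151.3 rad/s
τ = P_out/ω = 14874/151.3 = 98.3 N·m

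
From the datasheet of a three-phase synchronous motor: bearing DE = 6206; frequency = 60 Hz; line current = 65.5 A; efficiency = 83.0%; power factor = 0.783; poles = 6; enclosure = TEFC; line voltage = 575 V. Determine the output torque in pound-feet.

P_in = √3·V·I·cosφ = 1.732 × 575 × 65.5 × 0.783 = 51076 W
P_out = η·P_in = 0.83 × 51076 = 42393 W
n = n_s = 120×60/6 = 1200 rpm (synchronous)
ω = 2π×1200/60 = 125.7 rad/s
τ = P_out/ω = 42393/125.7 = 337.3 N·m
In lb·ft: 337.3/1.356 = 249 lb·ft

249 lb·ft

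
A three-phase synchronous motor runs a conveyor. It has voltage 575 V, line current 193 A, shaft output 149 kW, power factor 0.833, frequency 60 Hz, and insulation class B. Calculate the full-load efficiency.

P_out = 149 kW = 149000 W
P_in = √3·V_L·I_L·cosφ = 1.732 × 575 × 193 × 0.833 = 160110 W
η = P_out / P_in = 149000 / 160110 = 0.931 = 93.1%

93.1 %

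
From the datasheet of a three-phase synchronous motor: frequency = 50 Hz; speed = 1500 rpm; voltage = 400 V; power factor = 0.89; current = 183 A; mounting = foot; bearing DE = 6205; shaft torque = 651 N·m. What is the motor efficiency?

ω = 2π × 1500/60 = 157.1 rad/s; P_out = τω = 651 × 157.1 = 102272 W
P_in = √3·V_L·I_L·cosφ = 1.732 × 400 × 183 × 0.89 = 112836 W
η = P_out / P_in = 102272 / 112836 = 0.906 = 90.6%

90.6 %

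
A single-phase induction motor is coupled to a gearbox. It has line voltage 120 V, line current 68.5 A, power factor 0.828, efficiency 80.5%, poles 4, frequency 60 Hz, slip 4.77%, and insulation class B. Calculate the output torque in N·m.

P_in = V·I·cosφ = 120 × 68.5 × 0.828 = 6806 W
P_out = η·P_in = 0.805 × 6806 = 5479 W
n_s = 120×60/4 = 1800 rpm; n = 1800×(1−0.0477) = 1714 rpm
ω = 2π×1714/60 = 179.5 rad/s
τ = P_out/ω = 5479/179.5 = 30.5 N·m

30.5 N·m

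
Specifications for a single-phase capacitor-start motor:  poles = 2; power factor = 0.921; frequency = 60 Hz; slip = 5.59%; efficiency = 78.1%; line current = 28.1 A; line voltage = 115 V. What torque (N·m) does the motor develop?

6.53 N·m

P_in = V·I·cosφ = 115 × 28.1 × 0.921 = 2976 W
P_out = η·P_in = 0.781 × 2976 = 2324 W
n_s = 120×60/2 = 3600 rpm; n = 3600×(1−0.0559) = 3399 rpm
ω = 2π×3399/60 = 355.9 rad/s
τ = P_out/ω = 2324/355.9 = 6.53 N·m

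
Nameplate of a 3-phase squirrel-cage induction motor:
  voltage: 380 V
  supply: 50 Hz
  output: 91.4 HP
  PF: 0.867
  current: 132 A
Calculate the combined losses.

P_in = √3·V·I·cosφ = 1.732×380×132×0.867 = 75322 W
P_out = 91.4×746 = 68184 W
Losses = P_in − P_out = 75322 − 68184 = 7138 W

7.14 kW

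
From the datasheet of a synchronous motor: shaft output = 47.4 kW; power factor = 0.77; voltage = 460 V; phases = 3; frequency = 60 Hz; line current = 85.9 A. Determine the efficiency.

89.9 %

P_out = 47.4 kW = 47400 W
P_in = √3·V_L·I_L·cosφ = 1.732 × 460 × 85.9 × 0.77 = 52697 W
η = P_out / P_in = 47400 / 52697 = 0.899 = 89.9%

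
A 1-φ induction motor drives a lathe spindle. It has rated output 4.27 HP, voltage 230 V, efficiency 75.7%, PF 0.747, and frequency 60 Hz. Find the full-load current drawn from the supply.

24.5 A

P_out = 4.27 × 746 = 3185 W
P_in = P_out / η = 3185 / 0.757 = 4207 W
I = P_in / (V·cosφ) = 4207 / (230 × 0.747) = 24.5 A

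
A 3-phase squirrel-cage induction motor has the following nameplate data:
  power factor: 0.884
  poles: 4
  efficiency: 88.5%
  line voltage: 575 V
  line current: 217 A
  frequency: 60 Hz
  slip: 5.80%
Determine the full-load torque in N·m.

952 N·m

P_in = √3·V·I·cosφ = 1.732 × 575 × 217 × 0.884 = 191042 W
P_out = η·P_in = 0.885 × 191042 = 169072 W
n_s = 120×60/4 = 1800 rpm; n = 1800×(1−0.058) = 1696 rpm
ω = 2π×1696/60 = 177.6 rad/s
τ = P_out/ω = 169072/177.6 = 952 N·m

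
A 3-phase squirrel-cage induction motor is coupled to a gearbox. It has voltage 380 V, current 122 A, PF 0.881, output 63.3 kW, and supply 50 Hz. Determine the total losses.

7440 W

P_in = √3·V·I·cosφ = 1.732×380×122×0.881 = 70740 W
P_out = 63300 W
Losses = P_in − P_out = 70740 − 63300 = 7440 W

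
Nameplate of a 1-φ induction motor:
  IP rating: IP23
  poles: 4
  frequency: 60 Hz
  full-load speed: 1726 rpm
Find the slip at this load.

4.11 %

n_s = 120f/p = 120×60/4 = 1800 rpm
s = (n_s − n)/n_s = (1800 − 1726)/1800 = 0.0411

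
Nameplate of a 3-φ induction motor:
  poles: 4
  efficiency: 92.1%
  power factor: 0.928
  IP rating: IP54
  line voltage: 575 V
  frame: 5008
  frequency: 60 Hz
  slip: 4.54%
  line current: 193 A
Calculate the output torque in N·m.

P_in = √3·V·I·cosφ = 1.732 × 575 × 193 × 0.928 = 178370 W
P_out = η·P_in = 0.921 × 178370 = 164279 W
n_s = 120×60/4 = 1800 rpm; n = 1800×(1−0.0454) = 1718 rpm
ω = 2π×1718/60 = 179.9 rad/s
τ = P_out/ω = 164279/179.9 = 913 N·m

913 N·m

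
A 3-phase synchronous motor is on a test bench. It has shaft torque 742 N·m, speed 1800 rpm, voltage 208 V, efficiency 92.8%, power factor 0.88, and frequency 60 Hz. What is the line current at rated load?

ω = 2π×1800/60 = 188.5 rad/s; P_out = τω = 742 × 188.5 = 139867 W
P_in = P_out / η = 139867 / 0.928 = 150719 W
I_L = P_in / (√3·V_L·cosφ) = 150719 / (1.732 × 208 × 0.88) = 475 A

475 A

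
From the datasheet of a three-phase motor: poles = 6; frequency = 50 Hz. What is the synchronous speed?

n_s = 120f/p = 120×50/6 = 1000 rpm

1000 rpm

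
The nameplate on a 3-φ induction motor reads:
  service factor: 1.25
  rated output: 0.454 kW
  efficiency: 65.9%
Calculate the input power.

0.689 kW

P_out = 454 W
P_in = P_out/η = 454/0.659 = 689 W = 0.689 kW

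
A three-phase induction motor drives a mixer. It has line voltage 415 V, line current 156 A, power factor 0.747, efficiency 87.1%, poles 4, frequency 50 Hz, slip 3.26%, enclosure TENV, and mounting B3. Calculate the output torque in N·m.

P_in = √3·V·I·cosφ = 1.732 × 415 × 156 × 0.747 = 83761 W
P_out = η·P_in = 0.871 × 83761 = 72956 W
n_s = 120×50/4 = 1500 rpm; n = 1500×(1−0.0326) = 1451 rpm
ω = 2π×1451/60 = 151.9 rad/s
τ = P_out/ω = 72956/151.9 = 480 N·m

480 N·m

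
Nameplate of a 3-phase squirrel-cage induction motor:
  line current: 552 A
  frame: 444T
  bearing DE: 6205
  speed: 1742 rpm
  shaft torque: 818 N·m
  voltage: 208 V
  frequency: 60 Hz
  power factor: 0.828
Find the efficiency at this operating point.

90.6 %

ω = 2π × 1742/60 = 182.4 rad/s; P_out = τω = 818 × 182.4 = 149203 W
P_in = √3·V_L·I_L·cosφ = 1.732 × 208 × 552 × 0.828 = 164657 W
η = P_out / P_in = 149203 / 164657 = 0.906 = 90.6%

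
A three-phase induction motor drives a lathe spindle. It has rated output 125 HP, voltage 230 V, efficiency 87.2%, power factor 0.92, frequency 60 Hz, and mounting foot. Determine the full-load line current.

P_out = 125 × 746 = 93250 W
P_in = P_out / η = 93250 / 0.872 = 106938 W
I_L = P_in / (√3·V_L·cosφ) = 106938 / (1.732 × 230 × 0.92) = 292 A

292 A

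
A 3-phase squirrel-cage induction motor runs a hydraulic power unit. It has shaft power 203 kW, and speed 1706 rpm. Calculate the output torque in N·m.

ω = 2π × 1706/60 = 178.7 rad/s
τ = P/ω = 203000/178.7 = 1140 N·m

1140 N·m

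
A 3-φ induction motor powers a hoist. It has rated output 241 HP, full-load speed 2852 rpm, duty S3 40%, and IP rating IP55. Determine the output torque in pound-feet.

444 lb·ft

P_out = 241 × 746 = 179786 W
ω = 2π × 2852/60 = 298.7 rad/s
τ = P_out/ω = 179786/298.7 = 601.9 N·m
In lb·ft: 601.9/1.356 = 444 lb·ft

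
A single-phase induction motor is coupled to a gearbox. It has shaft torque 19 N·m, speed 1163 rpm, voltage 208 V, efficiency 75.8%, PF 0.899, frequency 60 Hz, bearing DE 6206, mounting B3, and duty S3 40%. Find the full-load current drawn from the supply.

16.3 A

ω = 2π×1163/60 = 121.8 rad/s; P_out = τω = 19 × 121.8 = 2314 W
P_in = P_out / η = 2314 / 0.758 = 3053 W
I = P_in / (V·cosφ) = 3053 / (208 × 0.899) = 16.3 A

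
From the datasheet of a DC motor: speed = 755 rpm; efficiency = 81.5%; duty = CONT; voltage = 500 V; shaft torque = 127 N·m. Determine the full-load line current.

ω = 2π×755/60 = 79.06 rad/s; P_out = τω = 127 × 79.06 = 10041 W
P_in = P_out / η = 10041 / 0.815 = 12320 W
I = P_in / V = 12320 / 500 = 24.6 A

24.6 A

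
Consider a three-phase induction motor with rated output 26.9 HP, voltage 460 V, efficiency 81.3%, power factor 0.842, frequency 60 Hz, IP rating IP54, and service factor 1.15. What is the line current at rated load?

36.8 A

P_out = 26.9 × 746 = 20067 W
P_in = P_out / η = 20067 / 0.813 = 24683 W
I_L = P_in / (√3·V_L·cosφ) = 24683 / (1.732 × 460 × 0.842) = 36.8 A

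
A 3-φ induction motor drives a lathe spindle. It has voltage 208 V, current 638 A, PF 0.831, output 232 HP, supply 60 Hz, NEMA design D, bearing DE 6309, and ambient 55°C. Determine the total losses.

P_in = √3·V·I·cosφ = 1.732×208×638×0.831 = 191000 W
P_out = 232×746 = 173072 W
Losses = P_in − P_out = 191000 − 173072 = 17928 W

17.9 kW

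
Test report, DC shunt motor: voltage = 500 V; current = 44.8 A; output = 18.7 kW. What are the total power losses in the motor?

P_in = V·I = 500×44.8 = 22400 W
P_out = 18700 W
Losses = P_in − P_out = 22400 − 18700 = 3700 W

3700 W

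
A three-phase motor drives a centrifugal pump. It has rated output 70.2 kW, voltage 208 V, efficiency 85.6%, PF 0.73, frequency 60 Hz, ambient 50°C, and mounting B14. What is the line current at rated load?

P_out = 70.2 kW = 70200 W
P_in = P_out / η = 70200 / 0.856 = 82009 W
I_L = P_in / (√3·V_L·cosφ) = 82009 / (1.732 × 208 × 0.73) = 312 A

312 A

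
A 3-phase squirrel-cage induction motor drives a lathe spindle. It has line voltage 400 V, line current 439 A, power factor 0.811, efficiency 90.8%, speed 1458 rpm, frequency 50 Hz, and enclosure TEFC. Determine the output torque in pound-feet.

P_in = √3·V·I·cosφ = 1.732 × 400 × 439 × 0.811 = 246657 W
P_out = η·P_in = 0.908 × 246657 = 223965 W
n = 1458 rpm
ω = 2π×1458/60 = 152.7 rad/s
τ = P_out/ω = 223965/152.7 = 1467 N·m
In lb·ft: 1467/1.356 = 1080 lb·ft

1080 lb·ft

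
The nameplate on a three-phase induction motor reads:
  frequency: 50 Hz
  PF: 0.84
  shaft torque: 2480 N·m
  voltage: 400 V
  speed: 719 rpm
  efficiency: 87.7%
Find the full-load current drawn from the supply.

366 A

ω = 2π×719/60 = 75.29 rad/s; P_out = τω = 2480 × 75.29 = 186719 W
P_in = P_out / η = 186719 / 0.877 = 212906 W
I_L = P_in / (√3·V_L·cosφ) = 212906 / (1.732 × 400 × 0.84) = 366 A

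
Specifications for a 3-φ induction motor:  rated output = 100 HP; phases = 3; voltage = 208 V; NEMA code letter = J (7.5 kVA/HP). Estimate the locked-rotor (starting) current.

2080 A

S_LR = 7.5 × 100 = 750 kVA
I_LR = S_LR/(√3·V_L) = 750000/(1.732×208) = 2080 A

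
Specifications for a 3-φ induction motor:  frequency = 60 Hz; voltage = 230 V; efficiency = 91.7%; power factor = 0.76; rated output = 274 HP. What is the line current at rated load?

P_out = 274 × 746 = 204404 W
P_in = P_out / η = 204404 / 0.917 = 222905 W
I_L = P_in / (√3·V_L·cosφ) = 222905 / (1.732 × 230 × 0.76) = 736 A

736 A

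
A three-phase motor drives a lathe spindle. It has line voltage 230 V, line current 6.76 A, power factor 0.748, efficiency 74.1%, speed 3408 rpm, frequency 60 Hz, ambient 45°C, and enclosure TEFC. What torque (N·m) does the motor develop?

4.18 N·m

P_in = √3·V·I·cosφ = 1.732 × 230 × 6.76 × 0.748 = 2014 W
P_out = η·P_in = 0.741 × 2014 = 1492 W
n = 3408 rpm
ω = 2π×3408/60 = 356.9 rad/s
τ = P_out/ω = 1492/356.9 = 4.18 N·m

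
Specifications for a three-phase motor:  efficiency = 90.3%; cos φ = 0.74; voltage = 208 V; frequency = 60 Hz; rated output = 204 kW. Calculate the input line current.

P_out = 204 kW = 204000 W
P_in = P_out / η = 204000 / 0.903 = 225914 W
I_L = P_in / (√3·V_L·cosφ) = 225914 / (1.732 × 208 × 0.74) = 847 A

847 A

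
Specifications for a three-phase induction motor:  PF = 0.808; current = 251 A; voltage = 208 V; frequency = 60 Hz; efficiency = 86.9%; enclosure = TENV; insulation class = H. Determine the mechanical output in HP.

85.1 HP

P_in = √3·V·I·cosφ = 1.732 × 208 × 251 × 0.808 = 73063 W
P_out = η·P_in = 0.869 × 73063 = 63492 W
= 63492/746 = 85.1 HP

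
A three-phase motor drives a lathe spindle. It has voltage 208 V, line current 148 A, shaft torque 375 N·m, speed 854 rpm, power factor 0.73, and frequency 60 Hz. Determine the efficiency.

86.2 %

ω = 2π × 854/60 = 89.43 rad/s; P_out = τω = 375 × 89.43 = 33536 W
P_in = √3·V_L·I_L·cosφ = 1.732 × 208 × 148 × 0.73 = 38922 W
η = P_out / P_in = 33536 / 38922 = 0.862 = 86.2%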